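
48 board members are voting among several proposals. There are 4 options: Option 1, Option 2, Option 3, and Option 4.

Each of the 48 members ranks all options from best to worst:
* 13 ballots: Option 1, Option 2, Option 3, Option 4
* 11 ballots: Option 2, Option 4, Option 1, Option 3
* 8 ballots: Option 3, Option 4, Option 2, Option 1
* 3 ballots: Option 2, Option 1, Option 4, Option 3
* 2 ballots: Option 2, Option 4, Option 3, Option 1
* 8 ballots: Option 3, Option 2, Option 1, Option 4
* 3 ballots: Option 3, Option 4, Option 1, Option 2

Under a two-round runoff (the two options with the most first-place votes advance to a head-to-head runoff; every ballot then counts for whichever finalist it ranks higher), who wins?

Round 1 first-place votes: Option 1 13, Option 2 16, Option 3 19, Option 4 0. Option 3 and Option 2 advance.
Runoff: Option 3 is ranked above Option 2 on 19 ballots, Option 2 above Option 3 on 29.

Option 2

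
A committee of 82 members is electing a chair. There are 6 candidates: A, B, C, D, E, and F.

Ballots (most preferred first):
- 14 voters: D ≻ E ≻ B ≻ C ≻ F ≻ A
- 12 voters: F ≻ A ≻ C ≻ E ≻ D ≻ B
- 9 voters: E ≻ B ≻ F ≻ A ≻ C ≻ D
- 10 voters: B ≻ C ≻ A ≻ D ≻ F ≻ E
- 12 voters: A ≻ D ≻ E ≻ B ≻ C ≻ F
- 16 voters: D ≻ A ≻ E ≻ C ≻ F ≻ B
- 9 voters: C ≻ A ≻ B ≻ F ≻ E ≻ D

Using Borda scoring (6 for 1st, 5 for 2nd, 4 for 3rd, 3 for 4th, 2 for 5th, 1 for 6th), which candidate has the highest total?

A

A: 14×1 + 12×5 + 9×3 + 10×4 + 12×6 + 16×5 + 9×5 = 338
B: 14×4 + 12×1 + 9×5 + 10×6 + 12×3 + 16×1 + 9×4 = 261
C: 14×3 + 12×4 + 9×2 + 10×5 + 12×2 + 16×3 + 9×6 = 284
D: 14×6 + 12×2 + 9×1 + 10×3 + 12×5 + 16×6 + 9×1 = 312
E: 14×5 + 12×3 + 9×6 + 10×1 + 12×4 + 16×4 + 9×2 = 300
F: 14×2 + 12×6 + 9×4 + 10×2 + 12×1 + 16×2 + 9×3 = 227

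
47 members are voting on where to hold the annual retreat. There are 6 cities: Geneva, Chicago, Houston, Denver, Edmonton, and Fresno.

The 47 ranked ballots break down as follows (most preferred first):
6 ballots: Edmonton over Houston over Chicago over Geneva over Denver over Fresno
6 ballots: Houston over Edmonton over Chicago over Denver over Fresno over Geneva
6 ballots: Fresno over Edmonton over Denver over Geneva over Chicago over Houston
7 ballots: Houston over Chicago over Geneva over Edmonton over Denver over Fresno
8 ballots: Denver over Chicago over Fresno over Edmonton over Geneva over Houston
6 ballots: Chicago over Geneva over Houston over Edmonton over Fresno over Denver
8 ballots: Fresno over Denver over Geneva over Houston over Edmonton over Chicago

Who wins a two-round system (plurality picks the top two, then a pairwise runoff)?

Houston

Round 1 first-place votes: Geneva 0, Chicago 6, Houston 13, Denver 8, Edmonton 6, Fresno 14. Fresno and Houston advance.
Runoff: Fresno is ranked above Houston on 22 ballots, Houston above Fresno on 25.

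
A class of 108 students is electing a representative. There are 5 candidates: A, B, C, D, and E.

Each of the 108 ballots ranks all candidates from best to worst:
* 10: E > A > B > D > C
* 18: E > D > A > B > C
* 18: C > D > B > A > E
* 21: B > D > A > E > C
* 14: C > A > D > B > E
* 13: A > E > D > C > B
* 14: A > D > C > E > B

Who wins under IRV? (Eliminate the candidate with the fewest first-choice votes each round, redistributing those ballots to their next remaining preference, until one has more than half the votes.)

Round 1: A 27, B 21, C 32, D 0, E 28. D eliminated.
Round 2: A 27, B 21, C 32, E 28. B eliminated.
Round 3: A 48, C 32, E 28. E eliminated.
Round 4: A 76, C 32. A has a majority (≥55).

A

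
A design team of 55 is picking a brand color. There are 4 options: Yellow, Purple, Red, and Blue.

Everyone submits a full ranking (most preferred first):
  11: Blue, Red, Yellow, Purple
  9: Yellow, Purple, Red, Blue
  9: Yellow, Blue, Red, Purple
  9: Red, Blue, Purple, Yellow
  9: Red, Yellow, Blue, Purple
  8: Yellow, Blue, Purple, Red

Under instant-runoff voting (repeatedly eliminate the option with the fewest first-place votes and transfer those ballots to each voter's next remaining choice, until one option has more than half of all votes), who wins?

Red

Round 1: Yellow 26, Purple 0, Red 18, Blue 11. Purple eliminated.
Round 2: Yellow 26, Red 18, Blue 11. Blue eliminated.
Round 3: Yellow 26, Red 29. Red has a majority (≥28).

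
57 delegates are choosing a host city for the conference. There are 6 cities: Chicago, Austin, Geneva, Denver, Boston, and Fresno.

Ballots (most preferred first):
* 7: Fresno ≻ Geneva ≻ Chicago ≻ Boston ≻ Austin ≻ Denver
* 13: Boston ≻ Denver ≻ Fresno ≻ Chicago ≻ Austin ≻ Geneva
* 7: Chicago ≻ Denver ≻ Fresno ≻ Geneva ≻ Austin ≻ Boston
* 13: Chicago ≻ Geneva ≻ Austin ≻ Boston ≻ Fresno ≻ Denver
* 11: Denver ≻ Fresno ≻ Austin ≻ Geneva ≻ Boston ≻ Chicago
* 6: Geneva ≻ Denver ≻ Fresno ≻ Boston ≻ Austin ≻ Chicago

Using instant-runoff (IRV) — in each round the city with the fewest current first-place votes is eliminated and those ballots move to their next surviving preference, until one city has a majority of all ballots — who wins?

Denver

Round 1: Chicago 20, Austin 0, Geneva 6, Denver 11, Boston 13, Fresno 7. Austin eliminated.
Round 2: Chicago 20, Geneva 6, Denver 11, Boston 13, Fresno 7. Geneva eliminated.
Round 3: Chicago 20, Denver 17, Boston 13, Fresno 7. Fresno eliminated.
Round 4: Chicago 27, Denver 17, Boston 13. Boston eliminated.
Round 5: Chicago 27, Denver 30. Denver has a majority (≥29).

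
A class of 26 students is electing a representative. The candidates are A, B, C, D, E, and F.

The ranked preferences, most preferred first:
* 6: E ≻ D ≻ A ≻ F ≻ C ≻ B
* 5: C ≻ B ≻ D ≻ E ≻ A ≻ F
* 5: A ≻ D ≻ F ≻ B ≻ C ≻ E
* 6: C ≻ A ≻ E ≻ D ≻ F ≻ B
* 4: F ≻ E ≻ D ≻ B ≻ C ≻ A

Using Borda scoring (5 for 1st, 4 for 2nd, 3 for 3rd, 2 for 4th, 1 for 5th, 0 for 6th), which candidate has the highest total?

D

A: 6×3 + 5×1 + 5×5 + 6×4 + 4×0 = 72
B: 6×0 + 5×4 + 5×2 + 6×0 + 4×2 = 38
C: 6×1 + 5×5 + 5×1 + 6×5 + 4×1 = 70
D: 6×4 + 5×3 + 5×4 + 6×2 + 4×3 = 83
E: 6×5 + 5×2 + 5×0 + 6×3 + 4×4 = 74
F: 6×2 + 5×0 + 5×3 + 6×1 + 4×5 = 53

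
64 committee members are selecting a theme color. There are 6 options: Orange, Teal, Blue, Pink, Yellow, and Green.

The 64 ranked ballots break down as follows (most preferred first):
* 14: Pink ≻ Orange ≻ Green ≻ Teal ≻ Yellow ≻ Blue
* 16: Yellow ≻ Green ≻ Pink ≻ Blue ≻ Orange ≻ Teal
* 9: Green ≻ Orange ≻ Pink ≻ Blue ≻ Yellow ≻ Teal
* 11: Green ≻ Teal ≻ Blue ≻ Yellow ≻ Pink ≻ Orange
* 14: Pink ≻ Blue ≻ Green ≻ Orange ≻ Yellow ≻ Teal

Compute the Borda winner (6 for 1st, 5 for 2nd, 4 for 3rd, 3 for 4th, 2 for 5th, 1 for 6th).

Green

Orange: 14×5 + 16×2 + 9×5 + 11×1 + 14×3 = 200
Teal: 14×3 + 16×1 + 9×1 + 11×5 + 14×1 = 136
Blue: 14×1 + 16×3 + 9×3 + 11×4 + 14×5 = 203
Pink: 14×6 + 16×4 + 9×4 + 11×2 + 14×6 = 290
Yellow: 14×2 + 16×6 + 9×2 + 11×3 + 14×2 = 203
Green: 14×4 + 16×5 + 9×6 + 11×6 + 14×4 = 312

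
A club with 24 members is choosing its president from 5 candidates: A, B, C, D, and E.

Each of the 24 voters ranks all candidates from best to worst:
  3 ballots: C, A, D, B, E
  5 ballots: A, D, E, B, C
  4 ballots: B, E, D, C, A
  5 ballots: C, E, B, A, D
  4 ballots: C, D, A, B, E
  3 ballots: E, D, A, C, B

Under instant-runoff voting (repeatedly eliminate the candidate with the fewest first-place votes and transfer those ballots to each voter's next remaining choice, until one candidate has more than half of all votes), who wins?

C

Round 1: A 5, B 4, C 12, D 0, E 3. D eliminated.
Round 2: A 5, B 4, C 12, E 3. E eliminated.
Round 3: A 8, B 4, C 12. B eliminated.
Round 4: A 8, C 16. C has a majority (≥13).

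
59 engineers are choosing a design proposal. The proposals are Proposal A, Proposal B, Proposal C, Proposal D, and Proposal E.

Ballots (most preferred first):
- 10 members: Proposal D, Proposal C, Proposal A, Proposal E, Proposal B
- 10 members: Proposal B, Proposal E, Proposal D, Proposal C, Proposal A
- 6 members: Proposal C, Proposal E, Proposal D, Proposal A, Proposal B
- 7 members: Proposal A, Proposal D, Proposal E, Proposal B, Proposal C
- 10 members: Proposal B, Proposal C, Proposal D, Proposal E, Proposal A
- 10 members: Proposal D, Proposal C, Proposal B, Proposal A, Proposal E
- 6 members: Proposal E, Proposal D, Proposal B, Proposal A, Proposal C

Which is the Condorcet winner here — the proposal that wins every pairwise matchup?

Proposal D

Proposal D vs Proposal A: 52–7
Proposal D vs Proposal B: 39–20
Proposal D vs Proposal C: 43–16
Proposal D vs Proposal E: 37–22
Proposal D beats every other proposal.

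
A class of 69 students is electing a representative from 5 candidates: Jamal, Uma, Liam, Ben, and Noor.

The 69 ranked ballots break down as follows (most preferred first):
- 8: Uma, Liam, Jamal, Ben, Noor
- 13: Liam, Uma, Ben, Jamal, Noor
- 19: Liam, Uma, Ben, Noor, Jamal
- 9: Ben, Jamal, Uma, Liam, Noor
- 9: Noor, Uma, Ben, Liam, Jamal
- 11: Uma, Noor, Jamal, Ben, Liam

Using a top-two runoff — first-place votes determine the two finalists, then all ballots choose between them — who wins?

Round 1 first-place votes: Jamal 0, Uma 19, Liam 32, Ben 9, Noor 9. Liam and Uma advance.
Runoff: Liam is ranked above Uma on 32 ballots, Uma above Liam on 37.

Uma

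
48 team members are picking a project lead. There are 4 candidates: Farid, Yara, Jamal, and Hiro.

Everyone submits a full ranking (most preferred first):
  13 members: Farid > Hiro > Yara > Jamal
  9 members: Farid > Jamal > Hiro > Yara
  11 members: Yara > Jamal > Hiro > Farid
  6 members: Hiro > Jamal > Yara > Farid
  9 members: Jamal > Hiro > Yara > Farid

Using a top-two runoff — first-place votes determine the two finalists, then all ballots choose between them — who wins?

Yara

Round 1 first-place votes: Farid 22, Yara 11, Jamal 9, Hiro 6. Farid and Yara advance.
Runoff: Farid is ranked above Yara on 22 ballots, Yara above Farid on 26.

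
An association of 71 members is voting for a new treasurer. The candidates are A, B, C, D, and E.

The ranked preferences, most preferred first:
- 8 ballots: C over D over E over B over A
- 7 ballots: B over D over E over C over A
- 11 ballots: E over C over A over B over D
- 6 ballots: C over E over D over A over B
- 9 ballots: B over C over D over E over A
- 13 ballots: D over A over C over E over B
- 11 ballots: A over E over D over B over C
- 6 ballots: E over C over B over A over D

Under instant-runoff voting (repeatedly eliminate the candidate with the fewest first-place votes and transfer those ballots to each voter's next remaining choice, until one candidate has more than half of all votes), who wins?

C

Round 1: A 11, B 16, C 14, D 13, E 17. A eliminated.
Round 2: B 16, C 14, D 13, E 28. D eliminated.
Round 3: B 16, C 27, E 28. B eliminated.
Round 4: C 36, E 35. C has a majority (≥36).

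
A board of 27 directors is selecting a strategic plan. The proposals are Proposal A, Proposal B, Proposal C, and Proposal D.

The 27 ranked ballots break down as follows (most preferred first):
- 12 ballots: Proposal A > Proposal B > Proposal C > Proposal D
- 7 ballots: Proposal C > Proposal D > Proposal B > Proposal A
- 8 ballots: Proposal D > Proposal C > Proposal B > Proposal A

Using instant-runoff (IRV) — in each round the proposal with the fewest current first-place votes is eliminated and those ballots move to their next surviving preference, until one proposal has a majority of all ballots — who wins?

Round 1: Proposal A 12, Proposal B 0, Proposal C 7, Proposal D 8. Proposal B eliminated.
Round 2: Proposal A 12, Proposal C 7, Proposal D 8. Proposal C eliminated.
Round 3: Proposal A 12, Proposal D 15. Proposal D has a majority (≥14).

Proposal D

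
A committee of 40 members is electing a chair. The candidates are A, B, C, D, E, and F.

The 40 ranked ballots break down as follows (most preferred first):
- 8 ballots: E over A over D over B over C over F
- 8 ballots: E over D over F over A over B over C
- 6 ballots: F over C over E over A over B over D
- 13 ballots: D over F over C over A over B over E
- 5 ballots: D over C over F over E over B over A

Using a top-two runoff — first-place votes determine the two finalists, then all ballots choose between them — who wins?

E

Round 1 first-place votes: A 0, B 0, C 0, D 18, E 16, F 6. D and E advance.
Runoff: D is ranked above E on 18 ballots, E above D on 22.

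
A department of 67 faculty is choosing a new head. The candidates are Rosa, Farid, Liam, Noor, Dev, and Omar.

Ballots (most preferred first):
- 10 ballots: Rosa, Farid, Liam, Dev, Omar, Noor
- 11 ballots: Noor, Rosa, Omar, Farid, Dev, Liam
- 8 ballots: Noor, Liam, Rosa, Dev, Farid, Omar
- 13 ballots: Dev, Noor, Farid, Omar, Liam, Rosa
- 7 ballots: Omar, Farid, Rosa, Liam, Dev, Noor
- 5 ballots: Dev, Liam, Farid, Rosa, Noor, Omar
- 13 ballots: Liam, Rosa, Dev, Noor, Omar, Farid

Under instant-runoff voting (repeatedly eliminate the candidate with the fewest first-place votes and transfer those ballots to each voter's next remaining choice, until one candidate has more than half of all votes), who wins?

Rosa

Round 1: Rosa 10, Farid 0, Liam 13, Noor 19, Dev 18, Omar 7. Farid eliminated.
Round 2: Rosa 10, Liam 13, Noor 19, Dev 18, Omar 7. Omar eliminated.
Round 3: Rosa 17, Liam 13, Noor 19, Dev 18. Liam eliminated.
Round 4: Rosa 30, Noor 19, Dev 18. Dev eliminated.
Round 5: Rosa 35, Noor 32. Rosa has a majority (≥34).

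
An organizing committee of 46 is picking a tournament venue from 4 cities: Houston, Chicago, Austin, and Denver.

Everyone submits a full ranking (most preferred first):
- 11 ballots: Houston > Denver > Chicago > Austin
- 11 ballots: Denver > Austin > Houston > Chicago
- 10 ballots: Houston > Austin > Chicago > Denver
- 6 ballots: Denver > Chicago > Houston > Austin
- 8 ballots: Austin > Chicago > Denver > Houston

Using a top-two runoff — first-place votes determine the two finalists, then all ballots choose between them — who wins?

Round 1 first-place votes: Houston 21, Chicago 0, Austin 8, Denver 17. Houston and Denver advance.
Runoff: Houston is ranked above Denver on 21 ballots, Denver above Houston on 25.

Denver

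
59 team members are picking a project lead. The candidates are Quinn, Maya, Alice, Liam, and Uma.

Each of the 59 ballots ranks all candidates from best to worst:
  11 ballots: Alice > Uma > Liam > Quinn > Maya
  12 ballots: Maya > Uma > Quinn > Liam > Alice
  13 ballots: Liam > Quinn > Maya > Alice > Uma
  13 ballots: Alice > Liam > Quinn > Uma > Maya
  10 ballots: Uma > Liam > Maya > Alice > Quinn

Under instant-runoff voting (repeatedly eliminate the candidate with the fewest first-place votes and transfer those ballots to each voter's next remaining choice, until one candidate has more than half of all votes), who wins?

Round 1: Quinn 0, Maya 12, Alice 24, Liam 13, Uma 10. Quinn eliminated.
Round 2: Maya 12, Alice 24, Liam 13, Uma 10. Uma eliminated.
Round 3: Maya 12, Alice 24, Liam 23. Maya eliminated.
Round 4: Alice 24, Liam 35. Liam has a majority (≥30).

Liam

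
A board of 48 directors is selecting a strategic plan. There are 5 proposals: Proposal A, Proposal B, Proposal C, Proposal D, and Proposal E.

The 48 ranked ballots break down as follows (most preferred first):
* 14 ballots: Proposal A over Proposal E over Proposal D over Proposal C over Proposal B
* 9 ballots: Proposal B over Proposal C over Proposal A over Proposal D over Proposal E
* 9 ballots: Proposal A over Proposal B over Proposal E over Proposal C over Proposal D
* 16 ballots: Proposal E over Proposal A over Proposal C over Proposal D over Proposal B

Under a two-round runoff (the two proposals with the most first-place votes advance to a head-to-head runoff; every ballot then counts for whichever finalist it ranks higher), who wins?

Round 1 first-place votes: Proposal A 23, Proposal B 9, Proposal C 0, Proposal D 0, Proposal E 16. Proposal A and Proposal E advance.
Runoff: Proposal A is ranked above Proposal E on 32 ballots, Proposal E above Proposal A on 16.

Proposal A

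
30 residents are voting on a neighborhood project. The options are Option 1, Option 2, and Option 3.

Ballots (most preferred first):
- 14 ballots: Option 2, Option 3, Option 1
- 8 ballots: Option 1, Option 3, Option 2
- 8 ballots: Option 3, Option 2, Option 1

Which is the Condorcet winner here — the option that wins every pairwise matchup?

Option 3 vs Option 1: 22–8
Option 3 vs Option 2: 16–14
Option 3 beats every other option.

Option 3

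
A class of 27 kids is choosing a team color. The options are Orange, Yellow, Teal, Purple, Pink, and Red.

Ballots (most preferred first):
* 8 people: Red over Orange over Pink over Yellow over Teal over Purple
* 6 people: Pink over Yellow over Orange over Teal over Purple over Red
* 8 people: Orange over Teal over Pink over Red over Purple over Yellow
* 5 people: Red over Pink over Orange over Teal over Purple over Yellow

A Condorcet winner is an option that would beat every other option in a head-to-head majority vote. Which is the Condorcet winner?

Orange

Orange vs Yellow: 21–6
Orange vs Teal: 27–0
Orange vs Purple: 27–0
Orange vs Pink: 16–11
Orange vs Red: 14–13
Orange beats every other option.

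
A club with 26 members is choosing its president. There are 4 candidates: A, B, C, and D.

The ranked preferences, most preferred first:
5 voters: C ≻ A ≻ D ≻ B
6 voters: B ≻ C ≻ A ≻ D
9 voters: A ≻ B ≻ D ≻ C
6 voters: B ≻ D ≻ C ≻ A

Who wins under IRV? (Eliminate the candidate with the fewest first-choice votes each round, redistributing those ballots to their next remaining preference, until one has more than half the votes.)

A

Round 1: A 9, B 12, C 5, D 0. D eliminated.
Round 2: A 9, B 12, C 5. C eliminated.
Round 3: A 14, B 12. A has a majority (≥14).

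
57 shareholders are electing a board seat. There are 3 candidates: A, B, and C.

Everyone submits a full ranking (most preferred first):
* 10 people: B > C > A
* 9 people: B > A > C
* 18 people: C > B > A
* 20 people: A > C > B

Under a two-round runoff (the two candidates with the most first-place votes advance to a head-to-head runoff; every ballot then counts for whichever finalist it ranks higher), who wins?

B

Round 1 first-place votes: A 20, B 19, C 18. A and B advance.
Runoff: A is ranked above B on 20 ballots, B above A on 37.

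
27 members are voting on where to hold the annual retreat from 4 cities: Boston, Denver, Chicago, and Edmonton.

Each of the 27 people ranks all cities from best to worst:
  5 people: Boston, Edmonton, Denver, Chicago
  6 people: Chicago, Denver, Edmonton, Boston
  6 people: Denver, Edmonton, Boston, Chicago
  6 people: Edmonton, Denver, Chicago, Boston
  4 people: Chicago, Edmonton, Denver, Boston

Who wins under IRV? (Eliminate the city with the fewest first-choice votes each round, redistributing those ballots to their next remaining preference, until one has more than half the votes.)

Edmonton

Round 1: Boston 5, Denver 6, Chicago 10, Edmonton 6. Boston eliminated.
Round 2: Denver 6, Chicago 10, Edmonton 11. Denver eliminated.
Round 3: Chicago 10, Edmonton 17. Edmonton has a majority (≥14).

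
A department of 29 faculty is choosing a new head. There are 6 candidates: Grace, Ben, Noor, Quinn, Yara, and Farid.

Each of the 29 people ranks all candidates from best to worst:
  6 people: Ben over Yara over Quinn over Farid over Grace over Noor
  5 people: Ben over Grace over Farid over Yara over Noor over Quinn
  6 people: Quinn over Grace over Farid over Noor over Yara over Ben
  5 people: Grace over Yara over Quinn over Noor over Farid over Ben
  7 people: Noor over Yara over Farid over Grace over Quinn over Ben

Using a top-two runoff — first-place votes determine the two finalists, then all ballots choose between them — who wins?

Round 1 first-place votes: Grace 5, Ben 11, Noor 7, Quinn 6, Yara 0, Farid 0. Ben and Noor advance.
Runoff: Ben is ranked above Noor on 11 ballots, Noor above Ben on 18.

Noor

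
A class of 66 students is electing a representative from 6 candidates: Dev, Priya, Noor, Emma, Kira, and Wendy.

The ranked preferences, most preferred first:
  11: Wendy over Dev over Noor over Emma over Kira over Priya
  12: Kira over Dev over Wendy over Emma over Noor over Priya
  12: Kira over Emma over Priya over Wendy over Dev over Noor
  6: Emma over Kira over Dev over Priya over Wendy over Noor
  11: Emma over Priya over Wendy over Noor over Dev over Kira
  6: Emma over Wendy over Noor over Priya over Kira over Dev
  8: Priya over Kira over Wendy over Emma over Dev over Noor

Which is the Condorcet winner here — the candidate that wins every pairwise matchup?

Emma vs Dev: 43–23
Emma vs Priya: 58–8
Emma vs Noor: 55–11
Emma vs Kira: 34–32
Emma vs Wendy: 35–31
Emma beats every other candidate.

Emma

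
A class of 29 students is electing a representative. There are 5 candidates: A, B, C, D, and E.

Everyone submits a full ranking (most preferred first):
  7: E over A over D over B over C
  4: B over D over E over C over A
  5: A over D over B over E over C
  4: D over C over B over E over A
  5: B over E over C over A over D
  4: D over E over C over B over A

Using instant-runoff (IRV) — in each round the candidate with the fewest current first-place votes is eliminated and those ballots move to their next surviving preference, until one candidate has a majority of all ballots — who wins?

Round 1: A 5, B 9, C 0, D 8, E 7. C eliminated.
Round 2: A 5, B 9, D 8, E 7. A eliminated.
Round 3: B 9, D 13, E 7. E eliminated.
Round 4: B 9, D 20. D has a majority (≥15).

D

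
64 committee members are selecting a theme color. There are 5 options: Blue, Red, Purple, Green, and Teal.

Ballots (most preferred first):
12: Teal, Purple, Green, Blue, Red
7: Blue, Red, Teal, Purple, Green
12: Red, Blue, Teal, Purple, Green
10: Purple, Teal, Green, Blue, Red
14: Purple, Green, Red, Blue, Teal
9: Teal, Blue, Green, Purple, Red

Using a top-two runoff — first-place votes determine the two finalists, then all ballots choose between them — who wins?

Teal

Round 1 first-place votes: Blue 7, Red 12, Purple 24, Green 0, Teal 21. Purple and Teal advance.
Runoff: Purple is ranked above Teal on 24 ballots, Teal above Purple on 40.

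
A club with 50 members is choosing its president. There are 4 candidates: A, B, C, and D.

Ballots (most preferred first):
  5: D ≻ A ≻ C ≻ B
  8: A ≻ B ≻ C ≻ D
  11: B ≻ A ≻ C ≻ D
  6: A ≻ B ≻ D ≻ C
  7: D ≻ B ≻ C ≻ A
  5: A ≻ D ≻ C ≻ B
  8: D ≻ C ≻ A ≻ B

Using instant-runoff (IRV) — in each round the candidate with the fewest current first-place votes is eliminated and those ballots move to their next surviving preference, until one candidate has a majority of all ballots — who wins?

Round 1: A 19, B 11, C 0, D 20. C eliminated.
Round 2: A 19, B 11, D 20. B eliminated.
Round 3: A 30, D 20. A has a majority (≥26).

A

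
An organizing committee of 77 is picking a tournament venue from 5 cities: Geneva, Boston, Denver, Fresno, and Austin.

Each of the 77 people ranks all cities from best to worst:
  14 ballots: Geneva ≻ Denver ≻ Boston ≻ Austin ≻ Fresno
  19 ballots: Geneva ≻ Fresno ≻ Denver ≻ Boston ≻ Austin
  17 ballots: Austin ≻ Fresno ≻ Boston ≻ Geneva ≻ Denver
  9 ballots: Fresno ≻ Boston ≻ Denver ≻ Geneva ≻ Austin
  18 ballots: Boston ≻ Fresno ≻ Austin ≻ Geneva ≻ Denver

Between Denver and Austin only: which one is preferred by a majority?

Denver

Denver is ranked above Austin on 42 ballots; Austin above Denver on 35.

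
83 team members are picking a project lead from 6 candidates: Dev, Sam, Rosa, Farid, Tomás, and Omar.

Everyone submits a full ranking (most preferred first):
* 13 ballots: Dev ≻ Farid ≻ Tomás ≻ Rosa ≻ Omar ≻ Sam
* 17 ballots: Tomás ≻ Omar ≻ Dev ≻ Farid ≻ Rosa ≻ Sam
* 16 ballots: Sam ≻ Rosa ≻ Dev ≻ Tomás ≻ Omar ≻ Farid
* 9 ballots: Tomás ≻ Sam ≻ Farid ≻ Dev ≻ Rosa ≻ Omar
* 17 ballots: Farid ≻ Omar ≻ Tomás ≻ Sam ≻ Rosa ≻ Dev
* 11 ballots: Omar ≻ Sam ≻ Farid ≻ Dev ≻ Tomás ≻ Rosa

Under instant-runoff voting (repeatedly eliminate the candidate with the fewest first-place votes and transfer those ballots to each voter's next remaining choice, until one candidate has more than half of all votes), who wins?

Farid

Round 1: Dev 13, Sam 16, Rosa 0, Farid 17, Tomás 26, Omar 11. Rosa eliminated.
Round 2: Dev 13, Sam 16, Farid 17, Tomás 26, Omar 11. Omar eliminated.
Round 3: Dev 13, Sam 27, Farid 17, Tomás 26. Dev eliminated.
Round 4: Sam 27, Farid 30, Tomás 26. Tomás eliminated.
Round 5: Sam 36, Farid 47. Farid has a majority (≥42).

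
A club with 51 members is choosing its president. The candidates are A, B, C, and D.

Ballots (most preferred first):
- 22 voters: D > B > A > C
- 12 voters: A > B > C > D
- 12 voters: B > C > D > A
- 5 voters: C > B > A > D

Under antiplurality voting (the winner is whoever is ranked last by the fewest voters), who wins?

B

Last-place votes: A 12, B 0, C 22, D 17.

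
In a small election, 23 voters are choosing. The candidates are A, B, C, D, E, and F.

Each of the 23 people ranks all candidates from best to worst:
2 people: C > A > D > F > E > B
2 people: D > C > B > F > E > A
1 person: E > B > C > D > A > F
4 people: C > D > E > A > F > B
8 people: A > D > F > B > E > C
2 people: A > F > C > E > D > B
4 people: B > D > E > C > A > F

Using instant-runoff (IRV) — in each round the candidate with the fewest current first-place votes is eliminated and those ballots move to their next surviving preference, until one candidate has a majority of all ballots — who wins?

C

Round 1: A 10, B 4, C 6, D 2, E 1, F 0. F eliminated.
Round 2: A 10, B 4, C 6, D 2, E 1. E eliminated.
Round 3: A 10, B 5, C 6, D 2. D eliminated.
Round 4: A 10, B 5, C 8. B eliminated.
Round 5: A 10, C 13. C has a majority (≥12).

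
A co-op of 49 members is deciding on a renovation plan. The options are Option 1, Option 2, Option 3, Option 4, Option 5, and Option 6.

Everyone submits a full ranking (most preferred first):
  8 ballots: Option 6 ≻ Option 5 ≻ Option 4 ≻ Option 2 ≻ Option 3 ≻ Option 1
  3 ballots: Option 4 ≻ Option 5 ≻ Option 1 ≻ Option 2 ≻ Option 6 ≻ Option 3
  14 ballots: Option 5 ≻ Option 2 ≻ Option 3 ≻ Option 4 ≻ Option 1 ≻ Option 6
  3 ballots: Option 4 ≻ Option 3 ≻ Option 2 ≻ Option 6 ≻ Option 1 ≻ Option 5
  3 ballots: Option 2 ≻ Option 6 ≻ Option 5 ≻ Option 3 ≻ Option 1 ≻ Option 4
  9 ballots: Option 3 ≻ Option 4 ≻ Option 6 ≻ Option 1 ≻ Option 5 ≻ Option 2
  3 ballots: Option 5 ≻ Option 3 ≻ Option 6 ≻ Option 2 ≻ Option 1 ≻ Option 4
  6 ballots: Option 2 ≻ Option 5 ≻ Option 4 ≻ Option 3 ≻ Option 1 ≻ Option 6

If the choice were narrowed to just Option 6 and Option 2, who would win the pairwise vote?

Option 2

Option 6 is ranked above Option 2 on 20 ballots; Option 2 above Option 6 on 29.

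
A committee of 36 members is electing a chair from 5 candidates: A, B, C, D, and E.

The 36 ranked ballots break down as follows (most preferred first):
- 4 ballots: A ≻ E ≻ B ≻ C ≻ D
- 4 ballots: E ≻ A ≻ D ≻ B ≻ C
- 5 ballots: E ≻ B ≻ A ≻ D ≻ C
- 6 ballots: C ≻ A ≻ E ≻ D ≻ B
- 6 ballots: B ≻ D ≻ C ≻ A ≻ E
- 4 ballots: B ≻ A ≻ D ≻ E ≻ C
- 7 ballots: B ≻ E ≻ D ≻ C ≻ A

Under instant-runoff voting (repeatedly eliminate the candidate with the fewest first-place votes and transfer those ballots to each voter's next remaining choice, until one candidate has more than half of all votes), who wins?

E

Round 1: A 4, B 17, C 6, D 0, E 9. D eliminated.
Round 2: A 4, B 17, C 6, E 9. A eliminated.
Round 3: B 17, C 6, E 13. C eliminated.
Round 4: B 17, E 19. E has a majority (≥19).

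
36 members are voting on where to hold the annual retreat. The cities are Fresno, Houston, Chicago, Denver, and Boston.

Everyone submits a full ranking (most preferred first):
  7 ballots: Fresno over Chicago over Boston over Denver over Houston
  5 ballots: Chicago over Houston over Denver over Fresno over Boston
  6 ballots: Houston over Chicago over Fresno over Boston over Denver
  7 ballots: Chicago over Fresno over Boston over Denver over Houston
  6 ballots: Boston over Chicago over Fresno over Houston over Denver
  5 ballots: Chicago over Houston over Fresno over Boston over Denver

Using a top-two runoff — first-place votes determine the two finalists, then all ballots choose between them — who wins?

Round 1 first-place votes: Fresno 7, Houston 6, Chicago 17, Denver 0, Boston 6. Chicago and Fresno advance.
Runoff: Chicago is ranked above Fresno on 29 ballots, Fresno above Chicago on 7.

Chicago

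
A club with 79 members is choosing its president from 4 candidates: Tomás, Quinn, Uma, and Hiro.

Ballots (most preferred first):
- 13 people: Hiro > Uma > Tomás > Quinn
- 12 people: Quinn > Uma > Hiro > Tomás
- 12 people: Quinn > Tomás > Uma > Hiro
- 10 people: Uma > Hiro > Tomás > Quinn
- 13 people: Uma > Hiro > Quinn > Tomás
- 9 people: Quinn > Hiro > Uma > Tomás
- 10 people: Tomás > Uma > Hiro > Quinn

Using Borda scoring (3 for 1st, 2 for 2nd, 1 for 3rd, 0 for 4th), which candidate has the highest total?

Uma

Tomás: 13×1 + 12×0 + 12×2 + 10×1 + 13×0 + 9×0 + 10×3 = 77
Quinn: 13×0 + 12×3 + 12×3 + 10×0 + 13×1 + 9×3 + 10×0 = 112
Uma: 13×2 + 12×2 + 12×1 + 10×3 + 13×3 + 9×1 + 10×2 = 160
Hiro: 13×3 + 12×1 + 12×0 + 10×2 + 13×2 + 9×2 + 10×1 = 125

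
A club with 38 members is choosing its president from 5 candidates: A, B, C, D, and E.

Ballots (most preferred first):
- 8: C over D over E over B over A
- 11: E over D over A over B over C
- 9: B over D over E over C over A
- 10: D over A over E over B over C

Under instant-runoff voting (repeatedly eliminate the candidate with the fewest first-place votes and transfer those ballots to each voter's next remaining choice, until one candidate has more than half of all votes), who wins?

Round 1: A 0, B 9, C 8, D 10, E 11. A eliminated.
Round 2: B 9, C 8, D 10, E 11. C eliminated.
Round 3: B 9, D 18, E 11. B eliminated.
Round 4: D 27, E 11. D has a majority (≥20).

D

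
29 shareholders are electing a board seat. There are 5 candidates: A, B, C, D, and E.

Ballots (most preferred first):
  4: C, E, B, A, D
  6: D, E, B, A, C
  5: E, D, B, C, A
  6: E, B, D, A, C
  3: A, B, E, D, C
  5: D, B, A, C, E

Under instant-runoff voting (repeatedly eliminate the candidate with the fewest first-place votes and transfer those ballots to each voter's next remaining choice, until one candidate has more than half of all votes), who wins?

Round 1: A 3, B 0, C 4, D 11, E 11. B eliminated.
Round 2: A 3, C 4, D 11, E 11. A eliminated.
Round 3: C 4, D 11, E 14. C eliminated.
Round 4: D 11, E 18. E has a majority (≥15).

E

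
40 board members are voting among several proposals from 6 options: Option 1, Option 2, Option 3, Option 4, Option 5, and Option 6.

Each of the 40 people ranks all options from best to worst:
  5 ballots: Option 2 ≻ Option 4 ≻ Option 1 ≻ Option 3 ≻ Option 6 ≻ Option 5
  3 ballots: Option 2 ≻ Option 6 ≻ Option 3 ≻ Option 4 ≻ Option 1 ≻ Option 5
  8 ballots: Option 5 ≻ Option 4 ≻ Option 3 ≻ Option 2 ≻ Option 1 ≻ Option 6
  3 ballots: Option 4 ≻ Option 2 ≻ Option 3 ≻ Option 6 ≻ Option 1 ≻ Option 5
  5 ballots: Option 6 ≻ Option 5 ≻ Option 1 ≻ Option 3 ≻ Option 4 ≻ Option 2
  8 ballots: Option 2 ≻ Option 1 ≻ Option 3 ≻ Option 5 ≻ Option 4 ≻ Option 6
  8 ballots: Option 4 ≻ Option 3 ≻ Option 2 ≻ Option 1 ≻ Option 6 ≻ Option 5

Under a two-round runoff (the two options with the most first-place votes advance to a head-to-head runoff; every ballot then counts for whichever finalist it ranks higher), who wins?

Round 1 first-place votes: Option 1 0, Option 2 16, Option 3 0, Option 4 11, Option 5 8, Option 6 5. Option 2 and Option 4 advance.
Runoff: Option 2 is ranked above Option 4 on 16 ballots, Option 4 above Option 2 on 24.

Option 4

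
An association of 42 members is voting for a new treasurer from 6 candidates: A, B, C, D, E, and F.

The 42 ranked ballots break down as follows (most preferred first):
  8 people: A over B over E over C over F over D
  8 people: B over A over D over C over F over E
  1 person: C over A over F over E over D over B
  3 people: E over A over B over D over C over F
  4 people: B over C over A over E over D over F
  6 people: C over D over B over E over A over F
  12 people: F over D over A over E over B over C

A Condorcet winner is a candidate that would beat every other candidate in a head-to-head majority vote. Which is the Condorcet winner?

A vs B: 24–18
A vs C: 31–11
A vs D: 24–18
A vs E: 33–9
A vs F: 30–12
A beats every other candidate.

A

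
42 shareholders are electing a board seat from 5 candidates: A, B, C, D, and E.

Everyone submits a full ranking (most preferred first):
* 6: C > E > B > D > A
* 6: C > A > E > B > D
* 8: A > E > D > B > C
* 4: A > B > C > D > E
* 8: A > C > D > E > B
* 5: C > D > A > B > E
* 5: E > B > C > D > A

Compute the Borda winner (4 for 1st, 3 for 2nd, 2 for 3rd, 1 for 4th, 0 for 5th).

A: 6×0 + 6×3 + 8×4 + 4×4 + 8×4 + 5×2 + 5×0 = 108
B: 6×2 + 6×1 + 8×1 + 4×3 + 8×0 + 5×1 + 5×3 = 58
C: 6×4 + 6×4 + 8×0 + 4×2 + 8×3 + 5×4 + 5×2 = 110
D: 6×1 + 6×0 + 8×2 + 4×1 + 8×2 + 5×3 + 5×1 = 62
E: 6×3 + 6×2 + 8×3 + 4×0 + 8×1 + 5×0 + 5×4 = 82

C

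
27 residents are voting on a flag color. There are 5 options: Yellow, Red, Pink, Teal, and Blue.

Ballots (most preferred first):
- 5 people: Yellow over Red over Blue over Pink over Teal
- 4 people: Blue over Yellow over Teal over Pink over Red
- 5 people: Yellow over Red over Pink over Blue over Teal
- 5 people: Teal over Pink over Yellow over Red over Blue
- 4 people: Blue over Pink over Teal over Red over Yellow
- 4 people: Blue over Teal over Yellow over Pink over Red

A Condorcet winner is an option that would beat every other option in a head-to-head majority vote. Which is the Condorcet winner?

Yellow

Yellow vs Red: 23–4
Yellow vs Pink: 18–9
Yellow vs Teal: 14–13
Yellow vs Blue: 15–12
Yellow beats every other option.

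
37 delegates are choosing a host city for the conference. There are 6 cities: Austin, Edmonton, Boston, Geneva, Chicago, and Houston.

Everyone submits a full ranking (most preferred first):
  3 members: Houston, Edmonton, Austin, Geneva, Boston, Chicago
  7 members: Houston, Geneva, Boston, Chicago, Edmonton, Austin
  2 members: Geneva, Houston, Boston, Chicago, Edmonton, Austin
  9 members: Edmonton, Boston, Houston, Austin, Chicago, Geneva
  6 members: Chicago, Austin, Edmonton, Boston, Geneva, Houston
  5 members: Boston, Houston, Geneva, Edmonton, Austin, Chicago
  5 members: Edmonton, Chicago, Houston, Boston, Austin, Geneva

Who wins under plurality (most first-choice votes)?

Edmonton

First-place votes: Austin 0, Edmonton 14, Boston 5, Geneva 2, Chicago 6, Houston 10.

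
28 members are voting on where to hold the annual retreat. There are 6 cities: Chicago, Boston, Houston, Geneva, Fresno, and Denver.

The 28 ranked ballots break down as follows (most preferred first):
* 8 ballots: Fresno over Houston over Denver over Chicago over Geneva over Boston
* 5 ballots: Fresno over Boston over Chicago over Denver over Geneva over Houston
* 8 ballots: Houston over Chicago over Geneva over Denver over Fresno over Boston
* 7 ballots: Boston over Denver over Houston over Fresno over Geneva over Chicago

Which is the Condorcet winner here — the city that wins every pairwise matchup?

Houston vs Chicago: 23–5
Houston vs Boston: 16–12
Houston vs Geneva: 23–5
Houston vs Fresno: 15–13
Houston vs Denver: 16–12
Houston beats every other city.

Houston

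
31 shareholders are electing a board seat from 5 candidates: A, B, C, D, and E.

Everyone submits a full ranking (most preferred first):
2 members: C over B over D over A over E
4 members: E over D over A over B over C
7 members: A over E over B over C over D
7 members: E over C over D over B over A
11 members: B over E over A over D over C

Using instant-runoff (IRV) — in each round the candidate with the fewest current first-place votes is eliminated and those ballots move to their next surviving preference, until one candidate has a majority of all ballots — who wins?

Round 1: A 7, B 11, C 2, D 0, E 11. D eliminated.
Round 2: A 7, B 11, C 2, E 11. C eliminated.
Round 3: A 7, B 13, E 11. A eliminated.
Round 4: B 13, E 18. E has a majority (≥16).

E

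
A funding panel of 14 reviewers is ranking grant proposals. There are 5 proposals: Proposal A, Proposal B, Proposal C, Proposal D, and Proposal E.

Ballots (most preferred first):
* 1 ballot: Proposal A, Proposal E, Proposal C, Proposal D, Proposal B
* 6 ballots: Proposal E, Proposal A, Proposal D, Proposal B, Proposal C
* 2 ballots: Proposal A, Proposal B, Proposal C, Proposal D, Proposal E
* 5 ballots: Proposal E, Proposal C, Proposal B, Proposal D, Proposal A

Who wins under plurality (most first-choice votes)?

First-place votes: Proposal A 3, Proposal B 0, Proposal C 0, Proposal D 0, Proposal E 11.

Proposal E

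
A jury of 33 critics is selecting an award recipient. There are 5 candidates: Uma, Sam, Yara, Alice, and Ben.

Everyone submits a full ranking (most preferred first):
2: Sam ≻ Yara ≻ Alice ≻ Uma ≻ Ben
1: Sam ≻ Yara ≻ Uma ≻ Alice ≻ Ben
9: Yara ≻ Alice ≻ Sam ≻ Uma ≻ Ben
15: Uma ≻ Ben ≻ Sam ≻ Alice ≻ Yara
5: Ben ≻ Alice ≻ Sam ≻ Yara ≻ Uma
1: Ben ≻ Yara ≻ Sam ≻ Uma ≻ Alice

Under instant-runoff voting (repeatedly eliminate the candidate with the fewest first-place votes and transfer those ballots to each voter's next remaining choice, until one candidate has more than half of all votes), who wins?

Round 1: Uma 15, Sam 3, Yara 9, Alice 0, Ben 6. Alice eliminated.
Round 2: Uma 15, Sam 3, Yara 9, Ben 6. Sam eliminated.
Round 3: Uma 15, Yara 12, Ben 6. Ben eliminated.
Round 4: Uma 15, Yara 18. Yara has a majority (≥17).

Yara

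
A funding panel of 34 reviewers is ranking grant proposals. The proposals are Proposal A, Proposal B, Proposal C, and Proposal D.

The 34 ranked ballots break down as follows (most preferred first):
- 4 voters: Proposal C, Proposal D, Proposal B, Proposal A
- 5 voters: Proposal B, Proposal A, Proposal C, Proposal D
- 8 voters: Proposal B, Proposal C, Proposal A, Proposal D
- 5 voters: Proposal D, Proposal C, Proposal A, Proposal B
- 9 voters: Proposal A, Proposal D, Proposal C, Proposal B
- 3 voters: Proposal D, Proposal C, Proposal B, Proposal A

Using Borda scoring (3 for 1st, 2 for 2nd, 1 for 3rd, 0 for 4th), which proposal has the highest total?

Proposal A: 4×0 + 5×2 + 8×1 + 5×1 + 9×3 + 3×0 = 50
Proposal B: 4×1 + 5×3 + 8×3 + 5×0 + 9×0 + 3×1 = 46
Proposal C: 4×3 + 5×1 + 8×2 + 5×2 + 9×1 + 3×2 = 58
Proposal D: 4×2 + 5×0 + 8×0 + 5×3 + 9×2 + 3×3 = 50

Proposal C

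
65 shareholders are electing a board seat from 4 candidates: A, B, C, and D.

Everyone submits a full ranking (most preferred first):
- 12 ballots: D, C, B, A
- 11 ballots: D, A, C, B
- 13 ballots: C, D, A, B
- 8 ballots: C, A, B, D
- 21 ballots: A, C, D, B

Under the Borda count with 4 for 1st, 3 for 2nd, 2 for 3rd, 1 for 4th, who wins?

A: 12×1 + 11×3 + 13×2 + 8×3 + 21×4 = 179
B: 12×2 + 11×1 + 13×1 + 8×2 + 21×1 = 85
C: 12×3 + 11×2 + 13×4 + 8×4 + 21×3 = 205
D: 12×4 + 11×4 + 13×3 + 8×1 + 21×2 = 181

C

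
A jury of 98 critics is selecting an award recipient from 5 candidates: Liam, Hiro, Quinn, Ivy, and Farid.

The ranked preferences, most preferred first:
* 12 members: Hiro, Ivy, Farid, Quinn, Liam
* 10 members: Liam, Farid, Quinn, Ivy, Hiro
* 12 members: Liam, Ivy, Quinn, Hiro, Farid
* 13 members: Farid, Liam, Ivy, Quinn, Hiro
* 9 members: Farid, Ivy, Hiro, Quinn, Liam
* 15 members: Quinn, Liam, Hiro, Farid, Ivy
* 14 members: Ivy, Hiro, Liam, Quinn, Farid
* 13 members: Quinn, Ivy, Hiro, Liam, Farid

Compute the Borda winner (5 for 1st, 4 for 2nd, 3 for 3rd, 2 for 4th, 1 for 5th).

Liam: 12×1 + 10×5 + 12×5 + 13×4 + 9×1 + 15×4 + 14×3 + 13×2 = 311
Hiro: 12×5 + 10×1 + 12×2 + 13×1 + 9×3 + 15×3 + 14×4 + 13×3 = 274
Quinn: 12×2 + 10×3 + 12×3 + 13×2 + 9×2 + 15×5 + 14×2 + 13×5 = 302
Ivy: 12×4 + 10×2 + 12×4 + 13×3 + 9×4 + 15×1 + 14×5 + 13×4 = 328
Farid: 12×3 + 10×4 + 12×1 + 13×5 + 9×5 + 15×2 + 14×1 + 13×1 = 255

Ivy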